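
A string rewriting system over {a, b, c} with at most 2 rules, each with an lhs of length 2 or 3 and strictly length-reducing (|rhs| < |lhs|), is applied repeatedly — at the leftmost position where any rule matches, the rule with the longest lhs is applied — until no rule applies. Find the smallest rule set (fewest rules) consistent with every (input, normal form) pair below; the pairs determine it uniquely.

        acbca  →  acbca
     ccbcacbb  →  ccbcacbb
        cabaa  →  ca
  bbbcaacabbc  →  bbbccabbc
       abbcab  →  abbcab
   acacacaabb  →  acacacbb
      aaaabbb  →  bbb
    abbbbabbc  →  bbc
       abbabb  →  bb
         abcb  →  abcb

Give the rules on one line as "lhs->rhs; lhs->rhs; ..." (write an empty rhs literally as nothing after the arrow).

  | acbca
  | ccbcacbb
  | cabaa => caaa => ca
  | bbbcaacabbc => bbbccabbc

aa->; ba->a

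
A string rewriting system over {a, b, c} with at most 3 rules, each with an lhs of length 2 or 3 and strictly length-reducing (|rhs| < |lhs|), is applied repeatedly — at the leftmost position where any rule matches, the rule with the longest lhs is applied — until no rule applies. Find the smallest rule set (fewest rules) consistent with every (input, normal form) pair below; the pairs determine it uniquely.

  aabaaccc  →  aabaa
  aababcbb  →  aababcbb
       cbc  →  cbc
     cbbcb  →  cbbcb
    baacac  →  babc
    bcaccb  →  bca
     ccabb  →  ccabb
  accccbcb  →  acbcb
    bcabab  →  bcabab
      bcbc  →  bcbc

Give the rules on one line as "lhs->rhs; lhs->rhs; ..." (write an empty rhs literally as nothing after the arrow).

  | aabaaccc => aabaa
  | aababcbb
  | cbc
  | cbbcb

aca->b; ccb->; ccc->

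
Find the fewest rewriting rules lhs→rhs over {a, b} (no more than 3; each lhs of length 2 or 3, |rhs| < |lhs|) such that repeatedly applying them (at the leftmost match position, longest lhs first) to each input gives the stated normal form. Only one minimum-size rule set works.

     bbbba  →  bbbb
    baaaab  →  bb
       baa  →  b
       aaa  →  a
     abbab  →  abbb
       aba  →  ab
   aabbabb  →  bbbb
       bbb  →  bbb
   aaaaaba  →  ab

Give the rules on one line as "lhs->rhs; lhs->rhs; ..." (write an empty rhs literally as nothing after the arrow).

  | bbbba => bbbb
  | baaaab => baaab => baab => bab => bb
  | baa => ba => b
  | aaa => a

aa->; ba->b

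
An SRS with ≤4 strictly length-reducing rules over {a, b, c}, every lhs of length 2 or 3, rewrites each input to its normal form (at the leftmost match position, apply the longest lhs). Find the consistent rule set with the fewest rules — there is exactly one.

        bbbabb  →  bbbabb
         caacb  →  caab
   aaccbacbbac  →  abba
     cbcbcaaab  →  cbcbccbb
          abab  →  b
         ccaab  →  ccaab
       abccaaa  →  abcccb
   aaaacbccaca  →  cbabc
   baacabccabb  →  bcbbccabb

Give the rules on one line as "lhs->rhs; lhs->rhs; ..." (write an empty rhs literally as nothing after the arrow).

  | bbbabb
  | caacb => caab
  | aaccbacbbac => aacbacbbac => aabacbbac => acbbac => abbac => abba
  | cbcbcaaab => cbcbccbb

aaa->cb; aba->; ac->a; cac->ab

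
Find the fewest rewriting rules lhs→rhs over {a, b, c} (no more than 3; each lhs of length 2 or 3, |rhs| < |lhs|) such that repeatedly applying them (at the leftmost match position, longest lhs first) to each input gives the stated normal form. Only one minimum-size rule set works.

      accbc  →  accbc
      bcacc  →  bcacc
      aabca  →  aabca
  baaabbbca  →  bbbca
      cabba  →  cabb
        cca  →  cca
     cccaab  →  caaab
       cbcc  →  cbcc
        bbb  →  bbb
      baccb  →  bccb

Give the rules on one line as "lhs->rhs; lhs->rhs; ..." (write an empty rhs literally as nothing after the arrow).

ba->b; bab->b; ccc->ca

  | accbc
  | bcacc
  | aabca
  | baaabbbca => baabbbca => babbbca => bbbca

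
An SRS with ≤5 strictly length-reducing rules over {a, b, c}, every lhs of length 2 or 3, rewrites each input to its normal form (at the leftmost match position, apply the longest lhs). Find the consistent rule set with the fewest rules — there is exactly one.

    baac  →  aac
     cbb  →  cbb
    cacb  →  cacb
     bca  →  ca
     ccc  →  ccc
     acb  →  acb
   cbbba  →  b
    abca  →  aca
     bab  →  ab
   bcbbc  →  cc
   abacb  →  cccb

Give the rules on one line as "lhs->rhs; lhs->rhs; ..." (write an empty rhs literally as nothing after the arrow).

aba->cc; ba->a; bc->c; cba->b

  | baac => aac
  | cbb
  | cacb
  | bca => ca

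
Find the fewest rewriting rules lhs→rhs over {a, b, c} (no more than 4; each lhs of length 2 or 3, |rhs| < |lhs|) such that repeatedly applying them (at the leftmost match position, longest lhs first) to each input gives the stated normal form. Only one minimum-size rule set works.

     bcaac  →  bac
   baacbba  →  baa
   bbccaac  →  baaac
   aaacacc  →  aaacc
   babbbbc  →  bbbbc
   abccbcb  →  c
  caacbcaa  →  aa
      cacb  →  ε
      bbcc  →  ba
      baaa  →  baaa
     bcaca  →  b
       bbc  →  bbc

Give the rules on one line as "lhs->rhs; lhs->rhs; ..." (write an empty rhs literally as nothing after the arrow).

  | bcaac => bac
  | baacbba => baaba => baa
  | bbccaac => baaac
  | aaacacc => aaacc

ab->; bcc->a; ca->; cb->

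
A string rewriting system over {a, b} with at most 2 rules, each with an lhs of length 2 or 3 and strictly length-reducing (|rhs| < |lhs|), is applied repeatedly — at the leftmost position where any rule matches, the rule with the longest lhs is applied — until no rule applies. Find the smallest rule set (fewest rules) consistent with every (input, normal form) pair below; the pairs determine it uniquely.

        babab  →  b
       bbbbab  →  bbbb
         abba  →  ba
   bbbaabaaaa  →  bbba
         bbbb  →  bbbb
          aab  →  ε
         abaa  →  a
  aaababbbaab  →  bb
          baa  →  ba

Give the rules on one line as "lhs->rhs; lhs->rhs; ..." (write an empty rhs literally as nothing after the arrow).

  | babab => bab => b
  | bbbbab => bbbb
  | abba => ba
  | bbbaabaaaa => bbbabaaaa => bbbaaaa => bbbaaa => bbbaa => bbba

aa->a; ab->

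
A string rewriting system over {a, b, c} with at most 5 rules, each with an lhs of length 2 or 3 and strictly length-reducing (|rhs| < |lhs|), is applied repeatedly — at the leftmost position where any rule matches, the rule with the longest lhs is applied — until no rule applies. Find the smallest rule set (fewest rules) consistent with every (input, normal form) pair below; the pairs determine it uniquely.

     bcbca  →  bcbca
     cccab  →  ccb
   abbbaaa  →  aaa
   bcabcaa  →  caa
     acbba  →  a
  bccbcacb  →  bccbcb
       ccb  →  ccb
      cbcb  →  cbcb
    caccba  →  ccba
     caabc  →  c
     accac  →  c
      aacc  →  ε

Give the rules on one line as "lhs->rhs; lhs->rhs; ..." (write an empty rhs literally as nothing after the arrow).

  | bcbca
  | cccab => ccb
  | abbbaaa => bbaaa => aaa
  | bcabcaa => bbcaa => caa

ab->; ac->; bb->; cab->b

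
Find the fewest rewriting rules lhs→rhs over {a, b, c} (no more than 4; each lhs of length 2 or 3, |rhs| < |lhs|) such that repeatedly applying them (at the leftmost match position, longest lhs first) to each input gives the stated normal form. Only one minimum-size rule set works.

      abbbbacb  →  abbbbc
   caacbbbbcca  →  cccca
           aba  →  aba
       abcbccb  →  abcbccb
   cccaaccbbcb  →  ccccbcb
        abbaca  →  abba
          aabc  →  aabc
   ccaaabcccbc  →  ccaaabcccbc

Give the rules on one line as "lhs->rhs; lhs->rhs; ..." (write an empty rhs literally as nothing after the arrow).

ac->; acb->c; cbb->c

  | abbbbacb => abbbbc
  | caacbbbbcca => cacbbbcca => ccbbcca => cccca
  | aba
  | abcbccb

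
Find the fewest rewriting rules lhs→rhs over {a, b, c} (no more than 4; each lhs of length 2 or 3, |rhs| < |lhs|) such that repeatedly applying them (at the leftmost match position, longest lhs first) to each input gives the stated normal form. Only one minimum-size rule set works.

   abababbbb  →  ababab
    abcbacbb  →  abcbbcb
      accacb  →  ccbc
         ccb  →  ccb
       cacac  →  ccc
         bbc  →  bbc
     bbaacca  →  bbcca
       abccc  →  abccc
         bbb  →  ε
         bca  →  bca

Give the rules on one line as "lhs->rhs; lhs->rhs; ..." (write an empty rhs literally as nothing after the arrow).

ac->c; acb->bc; bbb->

  | abababbbb => ababab
  | abcbacbb => abcbbcb
  | accacb => ccacb => ccbc
  | ccb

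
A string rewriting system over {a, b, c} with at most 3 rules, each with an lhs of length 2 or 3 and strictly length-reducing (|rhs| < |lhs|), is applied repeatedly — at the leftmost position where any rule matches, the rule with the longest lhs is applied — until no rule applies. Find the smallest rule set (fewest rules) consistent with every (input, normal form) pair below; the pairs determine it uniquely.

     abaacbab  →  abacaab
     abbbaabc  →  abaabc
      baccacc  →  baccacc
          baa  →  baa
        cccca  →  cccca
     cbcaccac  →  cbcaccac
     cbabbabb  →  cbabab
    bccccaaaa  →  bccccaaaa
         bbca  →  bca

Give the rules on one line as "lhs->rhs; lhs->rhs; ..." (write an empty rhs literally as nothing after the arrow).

  | abaacbab => abacaab
  | abbbaabc => abbaabc => abaabc
  | baccacc
  | baa

acb->ca; bb->b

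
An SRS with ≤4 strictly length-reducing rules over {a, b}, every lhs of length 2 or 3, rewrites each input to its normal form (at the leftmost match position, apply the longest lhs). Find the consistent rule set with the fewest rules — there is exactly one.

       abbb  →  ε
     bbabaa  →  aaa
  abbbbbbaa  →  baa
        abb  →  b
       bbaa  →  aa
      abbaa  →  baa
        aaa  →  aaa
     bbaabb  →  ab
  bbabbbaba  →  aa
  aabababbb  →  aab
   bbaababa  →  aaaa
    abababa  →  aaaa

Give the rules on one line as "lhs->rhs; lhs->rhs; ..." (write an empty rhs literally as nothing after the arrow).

aba->aa; abb->b; bb->

  | abbb => bb => ε
  | bbabaa => abaa => aaa
  | abbbbbbaa => bbbbbaa => bbbaa => baa
  | abb => b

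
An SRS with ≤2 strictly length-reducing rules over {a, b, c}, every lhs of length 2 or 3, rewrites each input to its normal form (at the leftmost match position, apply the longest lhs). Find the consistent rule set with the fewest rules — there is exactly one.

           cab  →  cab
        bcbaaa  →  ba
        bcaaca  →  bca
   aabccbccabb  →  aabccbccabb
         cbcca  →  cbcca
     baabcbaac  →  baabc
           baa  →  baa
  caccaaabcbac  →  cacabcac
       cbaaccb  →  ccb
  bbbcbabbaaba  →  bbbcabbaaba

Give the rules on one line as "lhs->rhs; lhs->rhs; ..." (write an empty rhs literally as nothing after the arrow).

  | cab
  | bcbaaa => bcaaa => ba
  | bcaaca => bca
  | aabccbccabb

caa->; cba->ca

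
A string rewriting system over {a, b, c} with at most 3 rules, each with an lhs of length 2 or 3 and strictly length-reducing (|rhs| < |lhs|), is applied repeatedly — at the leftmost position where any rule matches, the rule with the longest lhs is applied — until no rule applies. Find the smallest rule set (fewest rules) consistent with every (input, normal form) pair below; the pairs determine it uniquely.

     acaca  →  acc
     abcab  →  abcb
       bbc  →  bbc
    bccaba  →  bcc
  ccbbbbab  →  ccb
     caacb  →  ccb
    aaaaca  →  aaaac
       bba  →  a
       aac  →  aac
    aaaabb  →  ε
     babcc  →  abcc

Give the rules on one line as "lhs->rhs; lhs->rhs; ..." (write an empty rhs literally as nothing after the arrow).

  | acaca => acca => acc
  | abcab => abcb
  | bbc
  | bccaba => bccba => bcca => bcc

aab->; ba->a; ca->c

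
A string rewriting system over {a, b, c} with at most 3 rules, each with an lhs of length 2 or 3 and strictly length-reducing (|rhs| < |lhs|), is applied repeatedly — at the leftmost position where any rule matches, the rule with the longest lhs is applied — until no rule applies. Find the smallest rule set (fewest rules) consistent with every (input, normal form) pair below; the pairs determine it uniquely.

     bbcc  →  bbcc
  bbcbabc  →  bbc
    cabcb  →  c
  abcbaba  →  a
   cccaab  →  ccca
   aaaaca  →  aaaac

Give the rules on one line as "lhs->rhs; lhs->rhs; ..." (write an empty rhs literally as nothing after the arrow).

ab->; aca->ac; cb->

  | bbcc
  | bbcbabc => bbabc => bbc
  | cabcb => ccb => c
  | abcbaba => cbaba => aba => a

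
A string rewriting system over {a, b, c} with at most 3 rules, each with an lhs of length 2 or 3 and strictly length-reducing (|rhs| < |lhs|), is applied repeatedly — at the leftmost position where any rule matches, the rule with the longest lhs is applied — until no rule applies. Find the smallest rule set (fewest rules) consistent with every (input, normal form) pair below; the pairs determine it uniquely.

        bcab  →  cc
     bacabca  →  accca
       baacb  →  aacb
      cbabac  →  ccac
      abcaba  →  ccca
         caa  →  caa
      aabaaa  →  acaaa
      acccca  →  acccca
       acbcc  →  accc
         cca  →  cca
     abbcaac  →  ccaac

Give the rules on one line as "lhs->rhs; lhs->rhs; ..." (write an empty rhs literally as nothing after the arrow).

  | bcab => cab => cc
  | bacabca => acabca => accca
  | baacb => aacb
  | cbabac => cabac => ccac

ab->c; ba->a; bc->c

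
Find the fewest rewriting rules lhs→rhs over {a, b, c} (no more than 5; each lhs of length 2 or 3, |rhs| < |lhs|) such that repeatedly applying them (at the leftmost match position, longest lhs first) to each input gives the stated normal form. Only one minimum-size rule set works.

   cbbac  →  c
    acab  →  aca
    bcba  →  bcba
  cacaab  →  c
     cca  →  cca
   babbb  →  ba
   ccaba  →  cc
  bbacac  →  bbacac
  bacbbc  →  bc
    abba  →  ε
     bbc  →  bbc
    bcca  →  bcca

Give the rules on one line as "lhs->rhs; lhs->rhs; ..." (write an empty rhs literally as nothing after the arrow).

  | cbbac => aac => c
  | acab => aca
  | bcba
  | cacaab => cacbb => caa => c

aa->; aab->bb; ab->a; cbb->a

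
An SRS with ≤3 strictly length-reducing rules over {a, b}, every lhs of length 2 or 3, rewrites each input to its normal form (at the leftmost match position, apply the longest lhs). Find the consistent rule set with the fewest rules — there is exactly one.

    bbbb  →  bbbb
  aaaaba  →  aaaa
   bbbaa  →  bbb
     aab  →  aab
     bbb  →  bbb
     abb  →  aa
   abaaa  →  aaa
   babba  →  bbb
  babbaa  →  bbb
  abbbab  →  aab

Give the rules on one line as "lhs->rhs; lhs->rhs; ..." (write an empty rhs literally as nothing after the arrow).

  | bbbb
  | aaaaba => aaaa
  | bbbaa => bbba => bbb
  | aab

aba->a; abb->aa; ba->b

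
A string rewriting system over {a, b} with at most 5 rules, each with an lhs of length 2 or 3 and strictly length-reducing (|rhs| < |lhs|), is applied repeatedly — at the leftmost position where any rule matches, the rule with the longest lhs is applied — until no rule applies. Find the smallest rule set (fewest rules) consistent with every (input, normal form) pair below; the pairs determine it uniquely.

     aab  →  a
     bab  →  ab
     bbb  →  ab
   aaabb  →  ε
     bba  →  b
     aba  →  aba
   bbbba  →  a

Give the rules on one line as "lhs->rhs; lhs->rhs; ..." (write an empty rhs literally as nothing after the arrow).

aa->b; abb->; bab->ab; bb->a

  | aab => bb => a
  | bab => ab
  | bbb => ab
  | aaabb => babb => abb => ε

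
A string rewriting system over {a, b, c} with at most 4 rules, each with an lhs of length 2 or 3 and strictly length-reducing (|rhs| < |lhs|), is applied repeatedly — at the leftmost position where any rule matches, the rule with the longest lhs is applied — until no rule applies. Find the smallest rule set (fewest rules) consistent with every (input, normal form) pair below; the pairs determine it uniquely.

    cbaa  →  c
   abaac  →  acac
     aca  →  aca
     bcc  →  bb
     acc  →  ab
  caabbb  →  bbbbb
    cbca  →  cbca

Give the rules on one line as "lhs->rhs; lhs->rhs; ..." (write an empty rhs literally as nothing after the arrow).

  | cbaa => cca => ba => c
  | abaac => acac
  | aca
  | bcc => bb

ba->c; caa->bb; cc->b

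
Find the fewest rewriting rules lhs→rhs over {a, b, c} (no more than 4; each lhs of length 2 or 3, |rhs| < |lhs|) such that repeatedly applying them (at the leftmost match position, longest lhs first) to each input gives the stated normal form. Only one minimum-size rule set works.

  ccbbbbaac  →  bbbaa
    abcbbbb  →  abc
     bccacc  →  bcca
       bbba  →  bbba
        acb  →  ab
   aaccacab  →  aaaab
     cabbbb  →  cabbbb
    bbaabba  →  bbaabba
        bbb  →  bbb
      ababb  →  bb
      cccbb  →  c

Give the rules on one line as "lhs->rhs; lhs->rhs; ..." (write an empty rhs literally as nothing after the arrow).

aba->; ac->a; cb->c; ccb->

  | ccbbbbaac => bbbaac => bbbaa
  | abcbbbb => abcbbb => abcbb => abcb => abc
  | bccacc => bccac => bcca
  | bbba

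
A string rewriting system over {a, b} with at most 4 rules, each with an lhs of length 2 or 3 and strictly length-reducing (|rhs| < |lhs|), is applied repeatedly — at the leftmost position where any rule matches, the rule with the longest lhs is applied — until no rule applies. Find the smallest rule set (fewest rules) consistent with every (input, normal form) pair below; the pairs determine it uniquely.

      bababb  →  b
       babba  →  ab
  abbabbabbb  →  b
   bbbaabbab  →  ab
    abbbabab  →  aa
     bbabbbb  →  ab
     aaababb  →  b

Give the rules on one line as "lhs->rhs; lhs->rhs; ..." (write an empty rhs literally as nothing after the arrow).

  | bababb => bbabb => aabb => b
  | babba => bbba => aba => ab
  | abbabbabbb => aaabbabbb => ababbb => abbbb => aabb => b
  | bbbaabbab => abaabbab => ababbab => abbbab => aabab => ab

aab->; ba->b; bb->a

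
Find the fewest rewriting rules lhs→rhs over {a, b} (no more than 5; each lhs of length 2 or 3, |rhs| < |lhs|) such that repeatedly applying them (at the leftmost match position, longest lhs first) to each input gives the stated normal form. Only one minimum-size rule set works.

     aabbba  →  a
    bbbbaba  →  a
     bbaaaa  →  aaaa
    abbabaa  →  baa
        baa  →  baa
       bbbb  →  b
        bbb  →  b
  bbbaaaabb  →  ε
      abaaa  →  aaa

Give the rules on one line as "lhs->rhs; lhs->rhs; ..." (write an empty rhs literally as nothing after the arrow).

  | aabbba => bba => a
  | bbbbaba => bbbaba => bbaba => aba => a
  | bbaaaa => aaaa
  | abbabaa => babaa => baa

aab->; ab->; bb->b; bba->a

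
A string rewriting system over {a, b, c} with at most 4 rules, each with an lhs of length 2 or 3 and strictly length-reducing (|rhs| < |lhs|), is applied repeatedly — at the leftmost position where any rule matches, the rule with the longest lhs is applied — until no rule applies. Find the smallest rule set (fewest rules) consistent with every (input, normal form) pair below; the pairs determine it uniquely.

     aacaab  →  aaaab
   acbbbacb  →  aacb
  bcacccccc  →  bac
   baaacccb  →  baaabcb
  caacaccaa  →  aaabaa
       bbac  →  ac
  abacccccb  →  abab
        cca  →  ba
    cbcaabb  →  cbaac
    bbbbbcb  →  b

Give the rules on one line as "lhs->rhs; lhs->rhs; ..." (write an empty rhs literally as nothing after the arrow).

  | aacaab => aaaab
  | acbbbacb => accbacb => abbacb => acacb => aacb
  | bcacccccc => bacccccc => babcccc => babbcc => bac
  | baaacccb => baaabcb

bb->c; bbc->; ca->a; cc->b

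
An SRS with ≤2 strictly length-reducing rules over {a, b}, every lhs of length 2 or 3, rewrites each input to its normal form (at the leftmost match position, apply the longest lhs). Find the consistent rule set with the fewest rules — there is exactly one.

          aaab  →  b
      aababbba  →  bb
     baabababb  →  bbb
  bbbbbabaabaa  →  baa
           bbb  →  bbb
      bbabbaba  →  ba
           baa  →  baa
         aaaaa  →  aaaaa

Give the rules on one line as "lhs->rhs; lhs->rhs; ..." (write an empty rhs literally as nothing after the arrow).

  | aaab => aab => ab => b
  | aababbba => ababbba => babbba => bbbba => bb
  | baabababb => babababb => bbababb => babb => bbb
  | bbbbbabaabaa => bbbbaabaa => bbabaa => baa

ab->b; bba->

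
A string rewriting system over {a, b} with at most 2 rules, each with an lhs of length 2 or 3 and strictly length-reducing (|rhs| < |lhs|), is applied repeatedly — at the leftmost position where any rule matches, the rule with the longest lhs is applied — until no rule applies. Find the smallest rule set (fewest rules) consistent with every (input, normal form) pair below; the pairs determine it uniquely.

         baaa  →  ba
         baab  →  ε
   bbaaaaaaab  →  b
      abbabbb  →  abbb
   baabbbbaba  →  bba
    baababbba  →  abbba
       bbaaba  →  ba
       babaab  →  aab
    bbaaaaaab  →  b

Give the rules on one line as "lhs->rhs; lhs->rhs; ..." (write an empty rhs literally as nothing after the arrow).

  | baaa => baa => ba
  | baab => bab => ε
  | bbaaaaaaab => bbaaaaaab => bbaaaaab => bbaaaab => bbaaab => bbaab => bbab => b
  | abbabbb => abbb

baa->ba; bab->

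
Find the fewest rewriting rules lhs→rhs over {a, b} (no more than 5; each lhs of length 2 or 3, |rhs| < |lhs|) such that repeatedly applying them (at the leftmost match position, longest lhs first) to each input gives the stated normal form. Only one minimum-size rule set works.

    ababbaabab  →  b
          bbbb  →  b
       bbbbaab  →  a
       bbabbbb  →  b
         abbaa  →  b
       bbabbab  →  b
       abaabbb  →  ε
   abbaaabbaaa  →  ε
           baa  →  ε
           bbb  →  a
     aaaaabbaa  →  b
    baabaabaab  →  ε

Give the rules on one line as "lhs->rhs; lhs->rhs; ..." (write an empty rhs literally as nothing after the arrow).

  | ababbaabab => babbaabab => bbbaabab => aaabab => babab => bbab => ab => b
  | bbbb => ab => b
  | bbbbaab => abaab => baab => bbb => a
  | bbabbbb => abbbb => bbbb => ab => b

aa->b; ab->b; bb->; bbb->a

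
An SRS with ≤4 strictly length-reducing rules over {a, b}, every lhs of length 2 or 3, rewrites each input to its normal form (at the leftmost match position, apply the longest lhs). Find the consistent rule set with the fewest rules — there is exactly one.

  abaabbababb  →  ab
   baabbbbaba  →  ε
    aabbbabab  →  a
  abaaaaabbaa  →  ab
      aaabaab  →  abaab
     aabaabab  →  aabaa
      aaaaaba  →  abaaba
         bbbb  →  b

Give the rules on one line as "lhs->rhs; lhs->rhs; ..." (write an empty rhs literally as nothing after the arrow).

  | abaabbababb => abaabababb => abaaabb => ababbb => abb => ab
  | baabbbbaba => baababa => baaa => bab => ε
  | aabbbabab => aaabab => abbab => abab => a
  | abaaaaabbaa => ababaabbaa => aaabbaa => abbbaa => aaa => ab

aaa->ab; bab->; bb->b; bbb->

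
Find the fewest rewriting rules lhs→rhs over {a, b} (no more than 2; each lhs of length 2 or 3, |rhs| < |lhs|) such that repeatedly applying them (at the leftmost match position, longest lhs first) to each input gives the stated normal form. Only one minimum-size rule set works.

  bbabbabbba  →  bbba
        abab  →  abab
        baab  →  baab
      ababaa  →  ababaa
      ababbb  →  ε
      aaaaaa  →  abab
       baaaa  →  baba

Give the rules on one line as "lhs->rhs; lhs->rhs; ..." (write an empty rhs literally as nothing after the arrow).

aaa->ab; abb->

  | bbabbabbba => bbabbba => bbba
  | abab
  | baab
  | ababaa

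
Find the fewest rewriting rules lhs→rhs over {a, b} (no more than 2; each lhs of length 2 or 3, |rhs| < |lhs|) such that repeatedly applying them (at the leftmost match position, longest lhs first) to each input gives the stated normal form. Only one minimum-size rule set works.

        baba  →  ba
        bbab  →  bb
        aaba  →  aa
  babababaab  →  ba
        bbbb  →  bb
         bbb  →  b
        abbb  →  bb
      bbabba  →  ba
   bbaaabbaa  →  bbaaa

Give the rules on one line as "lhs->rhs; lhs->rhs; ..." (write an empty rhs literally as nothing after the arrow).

ab->; bbb->b

  | baba => ba
  | bbab => bb
  | aaba => aa
  | babababaab => bababaab => babaab => baab => ba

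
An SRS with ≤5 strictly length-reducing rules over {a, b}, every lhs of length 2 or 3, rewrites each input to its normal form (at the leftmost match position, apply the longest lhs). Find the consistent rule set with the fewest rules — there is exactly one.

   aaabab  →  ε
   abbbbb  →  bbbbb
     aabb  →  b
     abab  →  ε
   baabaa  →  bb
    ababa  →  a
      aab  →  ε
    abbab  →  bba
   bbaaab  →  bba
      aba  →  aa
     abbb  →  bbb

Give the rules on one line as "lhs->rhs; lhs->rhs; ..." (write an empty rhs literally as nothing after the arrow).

aab->; ab->a; abb->bb; baa->b

  | aaabab => aab => ε
  | abbbbb => bbbbb
  | aabb => b
  | abab => aab => ε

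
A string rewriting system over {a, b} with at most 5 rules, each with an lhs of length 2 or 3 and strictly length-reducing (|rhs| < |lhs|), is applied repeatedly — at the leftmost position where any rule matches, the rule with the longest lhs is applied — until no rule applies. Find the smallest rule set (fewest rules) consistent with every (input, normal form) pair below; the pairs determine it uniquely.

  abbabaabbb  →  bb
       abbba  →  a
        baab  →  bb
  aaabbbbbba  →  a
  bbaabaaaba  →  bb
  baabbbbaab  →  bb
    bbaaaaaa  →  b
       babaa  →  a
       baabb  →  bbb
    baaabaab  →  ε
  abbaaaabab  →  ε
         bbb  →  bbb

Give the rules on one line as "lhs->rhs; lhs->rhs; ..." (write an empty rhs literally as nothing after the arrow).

aa->b; ab->; aba->bb; ba->a

  | abbabaabbb => babaabbb => abaabbb => bbabbb => babbb => abbb => bb
  | abbba => bba => ba => a
  | baab => aab => bb
  | aaabbbbbba => babbbbbba => abbbbbba => bbbbba => bbbba => bbba => bba => ba => a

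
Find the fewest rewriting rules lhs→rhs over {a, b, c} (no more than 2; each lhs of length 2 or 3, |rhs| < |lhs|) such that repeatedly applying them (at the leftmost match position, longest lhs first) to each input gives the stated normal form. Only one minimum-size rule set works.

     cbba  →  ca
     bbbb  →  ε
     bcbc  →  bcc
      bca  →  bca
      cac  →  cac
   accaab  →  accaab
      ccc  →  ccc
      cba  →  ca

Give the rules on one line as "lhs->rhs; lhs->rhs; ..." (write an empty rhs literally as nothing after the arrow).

  | cbba => cba => ca
  | bbbb => bb => ε
  | bcbc => bcc
  | bca

bb->; cb->c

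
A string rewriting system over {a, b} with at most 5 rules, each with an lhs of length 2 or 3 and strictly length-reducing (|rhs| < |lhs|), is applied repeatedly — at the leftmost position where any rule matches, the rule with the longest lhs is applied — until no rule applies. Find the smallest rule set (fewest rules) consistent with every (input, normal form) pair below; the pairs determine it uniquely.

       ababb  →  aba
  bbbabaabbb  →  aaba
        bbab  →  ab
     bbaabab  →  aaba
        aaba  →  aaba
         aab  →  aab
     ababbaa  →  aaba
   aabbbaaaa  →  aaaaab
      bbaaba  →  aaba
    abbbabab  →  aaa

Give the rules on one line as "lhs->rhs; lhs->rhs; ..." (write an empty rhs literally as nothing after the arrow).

  | ababb => abab => aba
  | bbbabaabbb => ababaabbb => abaaabbb => aababbb => aababb => aabab => aaba
  | bbab => ab
  | bbaabab => aabab => aaba

baa->ab; bab->ba; bb->; bbb->ab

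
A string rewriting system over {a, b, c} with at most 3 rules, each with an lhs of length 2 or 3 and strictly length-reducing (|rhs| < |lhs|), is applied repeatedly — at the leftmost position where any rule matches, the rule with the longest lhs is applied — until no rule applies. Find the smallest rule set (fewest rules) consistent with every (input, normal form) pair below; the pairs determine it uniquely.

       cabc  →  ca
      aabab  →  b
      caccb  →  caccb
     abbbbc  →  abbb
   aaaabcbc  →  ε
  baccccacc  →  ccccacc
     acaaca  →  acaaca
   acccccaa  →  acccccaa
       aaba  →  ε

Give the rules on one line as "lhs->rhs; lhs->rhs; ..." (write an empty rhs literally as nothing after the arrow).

aab->b; ba->; bc->

  | cabc => ca
  | aabab => bab => b
  | caccb
  | abbbbc => abbb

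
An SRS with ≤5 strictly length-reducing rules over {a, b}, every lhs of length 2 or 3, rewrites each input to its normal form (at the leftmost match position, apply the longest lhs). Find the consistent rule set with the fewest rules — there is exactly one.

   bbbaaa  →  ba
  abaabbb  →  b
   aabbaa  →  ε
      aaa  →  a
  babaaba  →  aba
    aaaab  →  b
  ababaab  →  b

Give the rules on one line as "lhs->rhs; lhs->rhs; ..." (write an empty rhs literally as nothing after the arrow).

aa->; abb->b; bab->a; bb->

  | bbbaaa => baaa => ba
  | abaabbb => abbbb => bbb => b
  | aabbaa => bbaa => aa => ε
  | aaa => a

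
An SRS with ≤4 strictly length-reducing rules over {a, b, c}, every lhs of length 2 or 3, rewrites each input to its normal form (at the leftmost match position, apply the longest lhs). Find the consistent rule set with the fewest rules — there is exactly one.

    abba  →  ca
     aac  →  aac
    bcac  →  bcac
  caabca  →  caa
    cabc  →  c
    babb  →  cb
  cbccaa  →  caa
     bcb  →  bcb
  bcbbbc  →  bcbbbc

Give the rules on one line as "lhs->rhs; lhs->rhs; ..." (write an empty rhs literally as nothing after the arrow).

  | abba => cba => ca
  | aac
  | bcac
  | caabca => cacca => caa

ab->c; ba->a; cc->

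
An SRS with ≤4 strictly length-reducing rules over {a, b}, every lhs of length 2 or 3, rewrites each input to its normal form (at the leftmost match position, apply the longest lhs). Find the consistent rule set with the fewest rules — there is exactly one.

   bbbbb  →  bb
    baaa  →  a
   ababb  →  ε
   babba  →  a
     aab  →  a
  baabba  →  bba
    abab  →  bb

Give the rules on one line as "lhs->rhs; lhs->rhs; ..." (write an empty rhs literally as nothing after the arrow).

aab->a; ab->b; baa->; bbb->

  | bbbbb => bb
  | baaa => a
  | ababb => babb => bbb => ε
  | babba => bbba => a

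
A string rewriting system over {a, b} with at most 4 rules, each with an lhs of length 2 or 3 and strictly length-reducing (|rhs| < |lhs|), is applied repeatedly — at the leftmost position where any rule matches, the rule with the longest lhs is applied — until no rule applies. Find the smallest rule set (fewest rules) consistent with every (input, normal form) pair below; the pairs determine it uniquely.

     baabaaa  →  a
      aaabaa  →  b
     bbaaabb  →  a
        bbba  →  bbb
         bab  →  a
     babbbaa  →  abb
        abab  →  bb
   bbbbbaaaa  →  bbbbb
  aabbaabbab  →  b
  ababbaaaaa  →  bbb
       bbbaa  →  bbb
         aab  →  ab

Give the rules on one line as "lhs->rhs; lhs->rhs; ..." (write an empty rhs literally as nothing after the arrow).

aa->a; aba->b; ba->b; bab->a

  | baabaaa => babaaa => aaaa => aaa => aa => a
  | aaabaa => aabaa => abaa => ba => b
  | bbaaabb => bbaabb => bbabb => bab => a
  | bbba => bbb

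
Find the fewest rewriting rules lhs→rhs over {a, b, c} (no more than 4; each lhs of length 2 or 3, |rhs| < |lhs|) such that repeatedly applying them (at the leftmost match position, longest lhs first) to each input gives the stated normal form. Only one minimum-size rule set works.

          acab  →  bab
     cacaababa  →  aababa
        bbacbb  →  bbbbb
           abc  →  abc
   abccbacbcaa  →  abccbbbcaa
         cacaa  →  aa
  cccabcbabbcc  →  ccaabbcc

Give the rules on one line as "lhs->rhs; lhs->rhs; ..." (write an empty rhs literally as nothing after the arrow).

ac->b; bcb->ca; cac->

  | acab => bab
  | cacaababa => aababa
  | bbacbb => bbbbb
  | abc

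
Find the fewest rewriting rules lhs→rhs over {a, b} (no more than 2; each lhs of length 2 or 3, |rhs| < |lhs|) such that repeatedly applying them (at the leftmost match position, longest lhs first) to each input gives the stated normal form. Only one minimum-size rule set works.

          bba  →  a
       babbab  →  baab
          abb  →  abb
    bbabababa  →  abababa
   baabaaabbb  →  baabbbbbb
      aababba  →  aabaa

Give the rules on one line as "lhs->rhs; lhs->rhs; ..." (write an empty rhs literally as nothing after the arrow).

aaa->bb; bba->a

  | bba => a
  | babbab => baab
  | abb
  | bbabababa => abababa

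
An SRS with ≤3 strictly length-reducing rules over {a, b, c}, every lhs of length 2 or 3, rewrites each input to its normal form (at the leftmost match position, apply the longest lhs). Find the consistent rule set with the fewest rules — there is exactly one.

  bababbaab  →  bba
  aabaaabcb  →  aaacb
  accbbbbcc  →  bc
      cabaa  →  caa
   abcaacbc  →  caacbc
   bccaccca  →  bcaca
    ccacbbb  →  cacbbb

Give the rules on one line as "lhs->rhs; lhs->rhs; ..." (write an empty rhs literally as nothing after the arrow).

  | bababbaab => babbaab => bbaab => bba
  | aabaaabcb => aaaabcb => aaacb
  | accbbbbcc => aabbbcc => abbcc => bcc => bc
  | cabaa => caa

ab->; cc->c; ccb->a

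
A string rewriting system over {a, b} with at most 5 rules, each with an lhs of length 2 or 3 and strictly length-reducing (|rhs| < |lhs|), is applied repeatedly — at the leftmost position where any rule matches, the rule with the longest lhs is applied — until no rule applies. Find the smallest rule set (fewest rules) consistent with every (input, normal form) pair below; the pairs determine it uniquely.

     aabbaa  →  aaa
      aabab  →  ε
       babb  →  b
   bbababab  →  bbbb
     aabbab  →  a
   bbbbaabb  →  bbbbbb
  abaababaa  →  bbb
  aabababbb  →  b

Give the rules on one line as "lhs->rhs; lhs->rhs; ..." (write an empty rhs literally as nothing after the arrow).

  | aabbaa => aaa
  | aabab => abb => ε
  | babb => b
  | bbababab => bbbbab => bbbb

ab->; aba->b; abb->; baa->b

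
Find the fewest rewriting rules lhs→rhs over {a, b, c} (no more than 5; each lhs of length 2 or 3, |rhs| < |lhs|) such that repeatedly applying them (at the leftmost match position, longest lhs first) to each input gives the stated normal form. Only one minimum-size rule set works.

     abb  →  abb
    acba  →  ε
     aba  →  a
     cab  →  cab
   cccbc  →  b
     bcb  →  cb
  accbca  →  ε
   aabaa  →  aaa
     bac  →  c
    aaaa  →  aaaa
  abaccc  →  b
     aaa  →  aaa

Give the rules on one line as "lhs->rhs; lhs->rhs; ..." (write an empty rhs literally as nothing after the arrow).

ac->; ba->; bc->c; cc->b

  | abb
  | acba => ba => ε
  | aba => a
  | cab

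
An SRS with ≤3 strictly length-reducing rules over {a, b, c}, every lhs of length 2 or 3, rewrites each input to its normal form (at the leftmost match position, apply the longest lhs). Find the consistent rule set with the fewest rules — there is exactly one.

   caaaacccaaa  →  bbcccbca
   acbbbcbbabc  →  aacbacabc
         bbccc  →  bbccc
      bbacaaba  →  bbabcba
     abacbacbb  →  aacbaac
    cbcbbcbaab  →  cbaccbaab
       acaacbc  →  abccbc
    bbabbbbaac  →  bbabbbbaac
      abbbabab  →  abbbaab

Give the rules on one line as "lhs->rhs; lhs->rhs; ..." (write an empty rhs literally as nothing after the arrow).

  | caaaacccaaa => bcaacccaaa => bbccccaaa => bbcccbca
  | acbbbcbbabc => aacbcbbabc => aacbacabc
  | bbccc
  | bbacaaba => bbabcba

aba->aa; caa->bc; cbb->ac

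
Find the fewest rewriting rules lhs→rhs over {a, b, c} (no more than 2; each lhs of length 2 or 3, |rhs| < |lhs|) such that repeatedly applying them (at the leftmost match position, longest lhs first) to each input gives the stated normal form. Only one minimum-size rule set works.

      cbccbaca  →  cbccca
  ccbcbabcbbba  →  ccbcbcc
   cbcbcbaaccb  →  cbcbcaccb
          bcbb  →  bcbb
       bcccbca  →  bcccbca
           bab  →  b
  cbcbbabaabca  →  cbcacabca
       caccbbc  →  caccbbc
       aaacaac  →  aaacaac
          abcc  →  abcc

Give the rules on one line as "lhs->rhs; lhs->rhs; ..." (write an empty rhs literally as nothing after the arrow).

ba->; bba->ac

  | cbccbaca => cbccca
  | ccbcbabcbbba => ccbcbcbbba => ccbcbcbac => ccbcbcc
  | cbcbcbaaccb => cbcbcaccb
  | bcbb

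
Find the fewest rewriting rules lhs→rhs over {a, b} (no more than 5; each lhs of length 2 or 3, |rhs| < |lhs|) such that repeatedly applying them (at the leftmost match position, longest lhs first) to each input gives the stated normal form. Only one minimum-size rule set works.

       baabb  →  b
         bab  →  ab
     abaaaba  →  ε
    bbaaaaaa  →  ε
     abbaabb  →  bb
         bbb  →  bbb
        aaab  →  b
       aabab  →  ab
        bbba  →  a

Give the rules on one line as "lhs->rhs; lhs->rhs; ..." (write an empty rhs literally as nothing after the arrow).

  | baabb => aabb => b
  | bab => ab
  | abaaaba => aaaaba => aba => aa => ε
  | bbaaaaaa => baaaaaa => aaaaaa => aaa => ε

aa->; aaa->; aab->; ba->a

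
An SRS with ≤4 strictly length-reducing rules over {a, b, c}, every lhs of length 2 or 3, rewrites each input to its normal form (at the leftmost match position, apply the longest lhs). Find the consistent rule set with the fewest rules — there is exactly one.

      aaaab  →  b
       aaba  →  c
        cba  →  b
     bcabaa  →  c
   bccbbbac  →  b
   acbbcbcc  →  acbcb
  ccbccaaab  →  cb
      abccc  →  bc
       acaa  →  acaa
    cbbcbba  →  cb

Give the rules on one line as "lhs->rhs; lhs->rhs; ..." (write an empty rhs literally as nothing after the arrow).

  | aaaab => aaab => aab => ab => b
  | aaba => aba => ba => c
  | cba => cc => b
  | bcabaa => bcbaa => bcca => bba => ba => c

ab->b; ba->c; bb->b; cc->b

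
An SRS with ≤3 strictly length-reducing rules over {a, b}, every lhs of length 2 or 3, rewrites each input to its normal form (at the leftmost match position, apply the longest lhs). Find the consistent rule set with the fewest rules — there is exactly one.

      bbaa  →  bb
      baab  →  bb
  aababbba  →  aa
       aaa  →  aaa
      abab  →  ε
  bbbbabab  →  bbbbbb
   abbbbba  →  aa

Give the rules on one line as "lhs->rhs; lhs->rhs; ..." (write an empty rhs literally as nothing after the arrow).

aab->; ab->a; ba->b

  | bbaa => bba => bb
  | baab => bab => bb
  | aababbba => abbba => abba => aba => aa
  | aaa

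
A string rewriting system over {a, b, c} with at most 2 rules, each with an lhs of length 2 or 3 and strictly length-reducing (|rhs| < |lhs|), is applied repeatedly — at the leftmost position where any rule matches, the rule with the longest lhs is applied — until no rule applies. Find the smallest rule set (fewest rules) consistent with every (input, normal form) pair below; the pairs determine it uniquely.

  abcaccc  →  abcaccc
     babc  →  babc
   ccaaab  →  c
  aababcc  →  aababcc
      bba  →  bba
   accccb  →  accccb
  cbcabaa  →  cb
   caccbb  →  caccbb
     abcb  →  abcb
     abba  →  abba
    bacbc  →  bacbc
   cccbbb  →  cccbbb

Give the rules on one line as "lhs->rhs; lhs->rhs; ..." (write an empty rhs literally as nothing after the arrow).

caa->; cab->c

  | abcaccc
  | babc
  | ccaaab => cab => c
  | aababcc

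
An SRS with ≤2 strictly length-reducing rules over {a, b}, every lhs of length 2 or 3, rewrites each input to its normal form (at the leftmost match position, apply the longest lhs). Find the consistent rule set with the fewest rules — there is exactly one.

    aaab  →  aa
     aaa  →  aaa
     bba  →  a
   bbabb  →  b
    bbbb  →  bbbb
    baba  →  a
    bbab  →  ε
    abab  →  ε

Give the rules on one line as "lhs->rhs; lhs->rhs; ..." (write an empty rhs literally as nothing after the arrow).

ab->; ba->a

  | aaab => aa
  | aaa
  | bba => ba => a
  | bbabb => babb => abb => b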